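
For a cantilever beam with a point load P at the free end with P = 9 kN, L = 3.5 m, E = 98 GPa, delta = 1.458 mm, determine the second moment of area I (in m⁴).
Model: a cantilever beam with a point load P at the free end, so delta = (P·L^3) / (3·E·I).
Solve for I: I = (P·L^3) / (3·delta·E).
Convert to SI units:
  P = 9 kN = 9000 N
  E = 98 GPa = 9.8 × 10¹⁰ Pa
  delta = 1.458 mm = 0.001458 m
Substitute:
  I = (9000 × 3.5^3) / (3 × 0.001458 × (9.8 × 10¹⁰))
  I = 0.0009002 m⁴
Final answer: I = 0.0009002 m⁴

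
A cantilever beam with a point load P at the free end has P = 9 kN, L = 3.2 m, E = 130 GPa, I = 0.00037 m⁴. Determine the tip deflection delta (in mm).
Model: a cantilever beam with a point load P at the free end, so delta = (P·L^3) / (3·E·I).
Convert to SI units:
  P = 9 kN = 9000 N
  E = 130 GPa = 1.3 × 10¹¹ Pa
Substitute:
  delta = (9000 × 3.2^3) / (3 × (1.3 × 10¹¹) × 0.00037)
  delta = 0.002044 m
Convert: delta = 0.002044 m = 2.044 mm
Final answer: delta = 2.044 mm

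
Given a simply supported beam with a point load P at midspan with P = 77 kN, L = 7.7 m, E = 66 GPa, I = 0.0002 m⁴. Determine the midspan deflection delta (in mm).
Model: a simply supported beam with a point load P at midspan, so delta = (P·L^3) / (48·E·I).
Convert to SI units:
  P = 77 kN = 77000 N
  E = 66 GPa = 6.6 × 10¹⁰ Pa
Substitute:
  delta = (77000 × 7.7^3) / (48 × (6.6 × 10¹⁰) × 0.0002)
  delta = 0.05548 m
Convert: delta = 0.05548 m = 55.48 mm
Final answer: delta = 55.48 mm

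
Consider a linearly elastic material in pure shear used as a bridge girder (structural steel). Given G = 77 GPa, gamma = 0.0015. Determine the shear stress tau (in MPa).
Model: a linearly elastic material in pure shear, so tau = G·gamma.
Convert to SI units:
  G = 77 GPa = 7.7 × 10¹⁰ Pa
Substitute:
  tau = (7.7 × 10¹⁰) × 0.0015
  tau = 1.155 × 10⁸ Pa
Convert: tau = 1.155 × 10⁸ Pa = 115.5 MPa
Final answer: tau = 115.5 MPa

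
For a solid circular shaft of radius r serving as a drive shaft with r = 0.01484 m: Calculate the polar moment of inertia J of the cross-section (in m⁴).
Model: a solid circular shaft of radius r, so J = (π·r^4) / 2.
Substitute:
  J = (π × 0.01484^4) / 2
  J = 7.618 × 10⁻⁸ m⁴
Final answer: J = 7.618 × 10⁻⁸ m⁴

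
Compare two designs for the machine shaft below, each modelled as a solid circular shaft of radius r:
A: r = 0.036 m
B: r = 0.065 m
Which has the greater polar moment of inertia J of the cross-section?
Model: a solid circular shaft of radius r, so J = (π·r^4) / 2 (SI units).
  A: J = (π × 0.036^4) / 2 = 2.638 × 10⁻⁶ m⁴
  B: J = (π × 0.065^4) / 2 = 2.804 × 10⁻⁵ m⁴
2.804 × 10⁻⁵ m⁴ > 2.638 × 10⁻⁶ m⁴, so B is larger.
Final answer: B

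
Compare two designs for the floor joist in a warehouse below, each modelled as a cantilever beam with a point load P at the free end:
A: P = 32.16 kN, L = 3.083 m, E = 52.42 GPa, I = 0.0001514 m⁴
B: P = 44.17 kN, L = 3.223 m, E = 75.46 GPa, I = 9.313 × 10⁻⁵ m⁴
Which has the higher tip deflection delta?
Model: a cantilever beam with a point load P at the free end, so delta = (P·L^3) / (3·E·I) (SI units).
  A: delta = (32160 × 3.083^3) / (3 × (5.242 × 10¹⁰) × 0.0001514) = 0.03958 m = 39.58 mm
  B: delta = (44170 × 3.223^3) / (3 × (7.546 × 10¹⁰) × (9.313 × 10⁻⁵)) = 0.07014 m = 70.14 mm
70.14 mm > 39.58 mm, so B is larger.
Final answer: B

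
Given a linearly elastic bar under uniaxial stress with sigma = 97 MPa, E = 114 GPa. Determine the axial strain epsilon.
Model: a linearly elastic bar under uniaxial stress, so epsilon = sigma / E.
Convert to SI units:
  sigma = 97 MPa = 9.7 × 10⁷ Pa
  E = 114 GPa = 1.14 × 10¹¹ Pa
Substitute:
  epsilon = (9.7 × 10⁷) / (1.14 × 10¹¹)
  epsilon = 0.0008509
Final answer: epsilon = 0.0008509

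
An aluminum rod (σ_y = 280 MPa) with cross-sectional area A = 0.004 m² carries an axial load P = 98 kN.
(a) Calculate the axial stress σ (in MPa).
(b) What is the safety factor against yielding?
(a) Axial stress σ = P/A. Convert P = 98 kN = 98000 N.
  σ = 98000 / 0.004 = 2.45 × 10⁷ Pa = 24.5 MPa
(b) Safety factor SF = σ_y/σ = 280 / 24.5 = 11.43
Final answer: (a) σ = 24.5 MPa, (b) SF = 11.43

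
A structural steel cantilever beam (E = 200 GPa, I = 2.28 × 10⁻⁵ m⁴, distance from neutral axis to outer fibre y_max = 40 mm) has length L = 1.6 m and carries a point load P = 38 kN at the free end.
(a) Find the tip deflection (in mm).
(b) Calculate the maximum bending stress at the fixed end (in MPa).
(a) Tip deflection of a cantilever with an end point load: δ = P·L^3 / (3·E·I). Convert P = 38 kN = 38000 N, E = 200 GPa = 2 × 10¹¹ Pa.
  δ = (38000 × 1.6^3) / (3 × (2 × 10¹¹) × (2.28 × 10⁻⁵)) = 0.01138 m = 11.38 mm
(b) Maximum bending moment at the fixed end: M = P·L = 38000 × 1.6 = 60800 N·m. Convert y_max = 40 mm = 0.04 m.
  σ = M·y_max / I = (60800 × 0.04) / (2.28 × 10⁻⁵) = 1.067 × 10⁸ Pa = 106.7 MPa
Final answer: (a) δ = 11.38 mm, (b) σ = 106.7 MPa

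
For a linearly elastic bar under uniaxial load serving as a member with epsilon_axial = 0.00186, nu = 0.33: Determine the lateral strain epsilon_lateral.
Model: a linearly elastic bar under uniaxial load, so epsilon_lateral = -nu·epsilon_axial.
Substitute:
  epsilon_lateral = -(0.33 × 0.00186)
  epsilon_lateral = -0.0006138
Final answer: epsilon_lateral = -0.0006138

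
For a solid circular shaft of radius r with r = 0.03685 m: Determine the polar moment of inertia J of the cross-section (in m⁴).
Model: a solid circular shaft of radius r, so J = (π·r^4) / 2.
Substitute:
  J = (π × 0.03685^4) / 2
  J = 2.896 × 10⁻⁶ m⁴
Final answer: J = 2.896 × 10⁻⁶ m⁴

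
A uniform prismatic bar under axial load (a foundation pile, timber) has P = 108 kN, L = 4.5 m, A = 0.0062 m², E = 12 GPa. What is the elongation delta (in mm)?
Model: a uniform prismatic bar under axial load, so delta = (P·L) / (A·E).
Convert to SI units:
  P = 108 kN = 108000 N
  E = 12 GPa = 1.2 × 10¹⁰ Pa
Substitute:
  delta = (108000 × 4.5) / (0.0062 × (1.2 × 10¹⁰))
  delta = 0.006532 m
Convert: delta = 0.006532 m = 6.532 mm
Final answer: delta = 6.532 mm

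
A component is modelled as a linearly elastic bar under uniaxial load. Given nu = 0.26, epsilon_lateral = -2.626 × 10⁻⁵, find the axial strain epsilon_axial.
Model: a linearly elastic bar under uniaxial load, so epsilon_lateral = -nu·epsilon_axial.
Solve for epsilon_axial: epsilon_axial = -epsilon_lateral / nu.
Substitute:
  epsilon_axial = -(-2.626 × 10⁻⁵) / 0.26
  epsilon_axial = 0.000101
Final answer: epsilon_axial = 0.000101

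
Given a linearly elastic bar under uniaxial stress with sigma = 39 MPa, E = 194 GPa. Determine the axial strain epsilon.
Model: a linearly elastic bar under uniaxial stress, so epsilon = sigma / E.
Convert to SI units:
  sigma = 39 MPa = 3.9 × 10⁷ Pa
  E = 194 GPa = 1.94 × 10¹¹ Pa
Substitute:
  epsilon = (3.9 × 10⁷) / (1.94 × 10¹¹)
  epsilon = 0.000201
Final answer: epsilon = 0.000201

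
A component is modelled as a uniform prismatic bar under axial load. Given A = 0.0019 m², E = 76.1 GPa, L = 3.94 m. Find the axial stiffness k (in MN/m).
Model: a uniform prismatic bar under axial load, so k = (A·E) / L.
Convert to SI units:
  E = 76.1 GPa = 7.61 × 10¹⁰ Pa
Substitute:
  k = (0.0019 × (7.61 × 10¹⁰)) / 3.94
  k = 3.67 × 10⁷ N/m
Convert: k = 3.67 × 10⁷ N/m = 36.7 MN/m
Final answer: k = 36.7 MN/m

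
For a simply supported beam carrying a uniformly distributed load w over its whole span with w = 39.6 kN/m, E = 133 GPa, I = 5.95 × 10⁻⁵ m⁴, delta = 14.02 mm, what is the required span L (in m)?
Model: a simply supported beam carrying a uniformly distributed load w over its whole span, so delta = (5·w·L^4) / (384·E·I).
Solve for L: L = ((384·delta·E·I) / (5·w))^(1/4).
Convert to SI units:
  w = 39.6 kN/m = 39600 N/m
  E = 133 GPa = 1.33 × 10¹¹ Pa
  delta = 14.02 mm = 0.01402 m
Substitute:
  L = ((384 × 0.01402 × (1.33 × 10¹¹) × (5.95 × 10⁻⁵)) / (5 × 39600))^(1/4)
  L = 3.83 m
Final answer: L = 3.83 m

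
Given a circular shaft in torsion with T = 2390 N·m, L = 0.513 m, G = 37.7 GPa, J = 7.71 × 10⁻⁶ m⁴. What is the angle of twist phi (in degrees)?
Model: a circular shaft in torsion, so phi = (T·L) / (G·J).
Convert to SI units:
  G = 37.7 GPa = 3.77 × 10¹⁰ Pa
Substitute:
  phi = (2390 × 0.513) / ((3.77 × 10¹⁰) × (7.71 × 10⁻⁶))
  phi = 0.004218 rad
Convert to degrees: phi = 0.004218 × 180/π = 0.2417°
Final answer: phi = 0.2417°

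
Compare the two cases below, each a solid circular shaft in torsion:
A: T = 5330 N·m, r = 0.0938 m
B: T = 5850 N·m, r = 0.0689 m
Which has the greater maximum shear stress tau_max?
Model: a solid circular shaft in torsion, so tau_max = (2·T) / (π·r^3) (SI units).
  A: tau_max = (2 × 5330) / (π × 0.0938^3) = 4.111 × 10⁶ Pa = 4.111 MPa
  B: tau_max = (2 × 5850) / (π × 0.0689^3) = 1.139 × 10⁷ Pa = 11.39 MPa
11.39 MPa > 4.111 MPa, so B is larger.
Final answer: B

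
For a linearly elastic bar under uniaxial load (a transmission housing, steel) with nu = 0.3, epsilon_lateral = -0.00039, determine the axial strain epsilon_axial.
Model: a linearly elastic bar under uniaxial load, so epsilon_lateral = -nu·epsilon_axial.
Solve for epsilon_axial: epsilon_axial = -epsilon_lateral / nu.
Substitute:
  epsilon_axial = -(-0.00039) / 0.3
  epsilon_axial = 0.0013
Final answer: epsilon_axial = 0.0013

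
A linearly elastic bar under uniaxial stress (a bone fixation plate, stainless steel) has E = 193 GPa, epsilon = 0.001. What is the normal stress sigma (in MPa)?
Model: a linearly elastic bar under uniaxial stress, so sigma = E·epsilon.
Convert to SI units:
  E = 193 GPa = 1.93 × 10¹¹ Pa
Substitute:
  sigma = (1.93 × 10¹¹) × 0.001
  sigma = 1.93 × 10⁸ Pa
Convert: sigma = 1.93 × 10⁸ Pa = 193 MPa
Final answer: sigma = 193 MPa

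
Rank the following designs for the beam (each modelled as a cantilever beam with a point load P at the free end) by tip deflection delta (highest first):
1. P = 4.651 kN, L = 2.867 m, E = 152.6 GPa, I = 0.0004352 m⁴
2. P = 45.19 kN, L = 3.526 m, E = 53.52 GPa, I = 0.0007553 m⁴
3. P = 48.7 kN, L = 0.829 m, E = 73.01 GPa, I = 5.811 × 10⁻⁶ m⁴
Model: a cantilever beam with a point load P at the free end, so delta = (P·L^3) / (3·E·I) (SI units).
  Case 1: delta = (4651 × 2.867^3) / (3 × (1.526 × 10¹¹) × 0.0004352) = 0.0005501 m = 0.5501 mm
  Case 2: delta = (45190 × 3.526^3) / (3 × (5.352 × 10¹⁰) × 0.0007553) = 0.01634 m = 16.34 mm
  Case 3: delta = (48700 × 0.829^3) / (3 × (7.301 × 10¹⁰) × (5.811 × 10⁻⁶)) = 0.0218 m = 21.8 mm
Ordering: 21.8 mm (case 3) > 16.34 mm (case 2) > 0.5501 mm (case 1)
Final answer: 3, 2, 1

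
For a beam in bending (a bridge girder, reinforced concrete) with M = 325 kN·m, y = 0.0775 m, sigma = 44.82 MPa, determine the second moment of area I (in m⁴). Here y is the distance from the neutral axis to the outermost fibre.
Model: a beam in bending, so sigma = (M·y) / I.
Solve for I: I = (M·y) / sigma.
Convert to SI units:
  M = 325 kN·m = 325000 N·m
  sigma = 44.82 MPa = 4.482 × 10⁷ Pa
Substitute:
  I = (325000 × 0.0775) / (4.482 × 10⁷)
  I = 0.000562 m⁴
Final answer: I = 0.000562 m⁴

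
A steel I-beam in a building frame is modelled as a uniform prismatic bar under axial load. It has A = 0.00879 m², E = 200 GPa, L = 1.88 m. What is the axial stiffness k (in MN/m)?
Model: a uniform prismatic bar under axial load, so k = (A·E) / L.
Convert to SI units:
  E = 200 GPa = 2 × 10¹¹ Pa
Substitute:
  k = (0.00879 × (2 × 10¹¹)) / 1.88
  k = 9.351 × 10⁸ N/m
Convert: k = 9.351 × 10⁸ N/m = 935.1 MN/m
Final answer: k = 935.1 MN/m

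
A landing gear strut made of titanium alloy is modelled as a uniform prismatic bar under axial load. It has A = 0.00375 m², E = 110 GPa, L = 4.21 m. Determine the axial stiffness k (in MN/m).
Model: a uniform prismatic bar under axial load, so k = (A·E) / L.
Convert to SI units:
  E = 110 GPa = 1.1 × 10¹¹ Pa
Substitute:
  k = (0.00375 × (1.1 × 10¹¹)) / 4.21
  k = 9.798 × 10⁷ N/m
Convert: k = 9.798 × 10⁷ N/m = 97.98 MN/m
Final answer: k = 97.98 MN/m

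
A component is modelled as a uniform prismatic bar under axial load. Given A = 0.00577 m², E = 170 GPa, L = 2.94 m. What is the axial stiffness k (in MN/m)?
Model: a uniform prismatic bar under axial load, so k = (A·E) / L.
Convert to SI units:
  E = 170 GPa = 1.7 × 10¹¹ Pa
Substitute:
  k = (0.00577 × (1.7 × 10¹¹)) / 2.94
  k = 3.336 × 10⁸ N/m
Convert: k = 3.336 × 10⁸ N/m = 333.6 MN/m
Final answer: k = 333.6 MN/m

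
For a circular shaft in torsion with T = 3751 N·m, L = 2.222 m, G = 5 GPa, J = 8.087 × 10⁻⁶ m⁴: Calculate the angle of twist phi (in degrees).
Model: a circular shaft in torsion, so phi = (T·L) / (G·J).
Convert to SI units:
  G = 5 GPa = 5 × 10⁹ Pa
Substitute:
  phi = (3751 × 2.222) / ((5 × 10⁹) × (8.087 × 10⁻⁶))
  phi = 0.2061 rad
Convert to degrees: phi = 0.2061 × 180/π = 11.81°
Final answer: phi = 11.81°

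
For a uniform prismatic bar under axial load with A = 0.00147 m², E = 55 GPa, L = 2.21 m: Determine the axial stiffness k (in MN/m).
Model: a uniform prismatic bar under axial load, so k = (A·E) / L.
Convert to SI units:
  E = 55 GPa = 5.5 × 10¹⁰ Pa
Substitute:
  k = (0.00147 × (5.5 × 10¹⁰)) / 2.21
  k = 3.658 × 10⁷ N/m
Convert: k = 3.658 × 10⁷ N/m = 36.58 MN/m
Final answer: k = 36.58 MN/m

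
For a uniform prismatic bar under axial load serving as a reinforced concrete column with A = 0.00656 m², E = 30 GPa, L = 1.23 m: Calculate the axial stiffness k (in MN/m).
Model: a uniform prismatic bar under axial load, so k = (A·E) / L.
Convert to SI units:
  E = 30 GPa = 3 × 10¹⁰ Pa
Substitute:
  k = (0.00656 × (3 × 10¹⁰)) / 1.23
  k = 1.6 × 10⁸ N/m
Convert: k = 1.6 × 10⁸ N/m = 160 MN/m
Final answer: k = 160 MN/m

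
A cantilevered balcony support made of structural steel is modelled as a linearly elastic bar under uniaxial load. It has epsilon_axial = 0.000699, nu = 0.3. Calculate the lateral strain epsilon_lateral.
Model: a linearly elastic bar under uniaxial load, so epsilon_lateral = -nu·epsilon_axial.
Substitute:
  epsilon_lateral = -(0.3 × 0.000699)
  epsilon_lateral = -0.0002097
Final answer: epsilon_lateral = -0.0002097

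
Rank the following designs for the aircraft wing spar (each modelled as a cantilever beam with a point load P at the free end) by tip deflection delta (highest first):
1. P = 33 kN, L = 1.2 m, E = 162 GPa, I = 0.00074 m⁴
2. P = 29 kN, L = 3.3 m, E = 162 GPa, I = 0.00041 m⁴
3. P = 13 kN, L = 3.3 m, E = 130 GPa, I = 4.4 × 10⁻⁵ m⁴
Model: a cantilever beam with a point load P at the free end, so delta = (P·L^3) / (3·E·I) (SI units).
  Case 1: delta = (33000 × 1.2^3) / (3 × (1.62 × 10¹¹) × 0.00074) = 0.0001586 m = 0.1586 mm
  Case 2: delta = (29000 × 3.3^3) / (3 × (1.62 × 10¹¹) × 0.00041) = 0.00523 m = 5.23 mm
  Case 3: delta = (13000 × 3.3^3) / (3 × (1.3 × 10¹¹) × (4.4 × 10⁻⁵)) = 0.02722 m = 27.22 mm
Ordering: 27.22 mm (case 3) > 5.23 mm (case 2) > 0.1586 mm (case 1)
Final answer: 3, 2, 1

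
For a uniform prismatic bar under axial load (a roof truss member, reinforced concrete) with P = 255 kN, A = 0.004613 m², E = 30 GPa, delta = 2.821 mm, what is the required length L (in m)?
Model: a uniform prismatic bar under axial load, so delta = (P·L) / (A·E).
Solve for L: L = (delta·A·E) / P.
Convert to SI units:
  P = 255 kN = 255000 N
  E = 30 GPa = 3 × 10¹⁰ Pa
  delta = 2.821 mm = 0.002821 m
Substitute:
  L = (0.002821 × 0.004613 × (3 × 10¹⁰)) / 255000
  L = 1.531 m
Final answer: L = 1.531 m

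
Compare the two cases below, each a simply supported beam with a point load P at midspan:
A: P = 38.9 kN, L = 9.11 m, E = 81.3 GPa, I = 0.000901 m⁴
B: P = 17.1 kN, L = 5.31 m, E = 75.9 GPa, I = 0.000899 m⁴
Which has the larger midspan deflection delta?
Model: a simply supported beam with a point load P at midspan, so delta = (P·L^3) / (48·E·I) (SI units).
  A: delta = (38900 × 9.11^3) / (48 × (8.13 × 10¹⁰) × 0.000901) = 0.008365 m = 8.365 mm
  B: delta = (17100 × 5.31^3) / (48 × (7.59 × 10¹⁰) × 0.000899) = 0.0007817 m = 0.7817 mm
8.365 mm > 0.7817 mm, so A is larger.
Final answer: A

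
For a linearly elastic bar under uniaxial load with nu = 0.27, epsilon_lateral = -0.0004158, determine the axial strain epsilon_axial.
Model: a linearly elastic bar under uniaxial load, so epsilon_lateral = -nu·epsilon_axial.
Solve for epsilon_axial: epsilon_axial = -epsilon_lateral / nu.
Substitute:
  epsilon_axial = -(-0.0004158) / 0.27
  epsilon_axial = 0.00154
Final answer: epsilon_axial = 0.00154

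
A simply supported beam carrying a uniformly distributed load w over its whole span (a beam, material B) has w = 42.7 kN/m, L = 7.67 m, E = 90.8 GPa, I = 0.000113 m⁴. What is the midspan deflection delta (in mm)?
Model: a simply supported beam carrying a uniformly distributed load w over its whole span, so delta = (5·w·L^4) / (384·E·I).
Convert to SI units:
  w = 42.7 kN/m = 42700 N/m
  E = 90.8 GPa = 9.08 × 10¹⁰ Pa
Substitute:
  delta = (5 × 42700 × 7.67^4) / (384 × (9.08 × 10¹⁰) × 0.000113)
  delta = 0.1875 m
Convert: delta = 0.1875 m = 187.5 mm
Final answer: delta = 187.5 mm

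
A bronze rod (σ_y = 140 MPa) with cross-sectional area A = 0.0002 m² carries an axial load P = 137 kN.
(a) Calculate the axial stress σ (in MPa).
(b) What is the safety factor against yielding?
(a) Axial stress σ = P/A. Convert P = 137 kN = 137000 N.
  σ = 137000 / 0.0002 = 6.85 × 10⁸ Pa = 685 MPa
(b) Safety factor SF = σ_y/σ = 140 / 685 = 0.2044
Final answer: (a) σ = 685 MPa, (b) SF = 0.2044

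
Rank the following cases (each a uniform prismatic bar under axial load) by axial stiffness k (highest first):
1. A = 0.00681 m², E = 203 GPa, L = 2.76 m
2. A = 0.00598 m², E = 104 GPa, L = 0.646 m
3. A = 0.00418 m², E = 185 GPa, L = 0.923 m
Model: a uniform prismatic bar under axial load, so k = (A·E) / L (SI units).
  Case 1: k = (0.00681 × (2.03 × 10¹¹)) / 2.76 = 5.009 × 10⁸ N/m = 500.9 MN/m
  Case 2: k = (0.00598 × (1.04 × 10¹¹)) / 0.646 = 9.627 × 10⁸ N/m = 962.7 MN/m
  Case 3: k = (0.00418 × (1.85 × 10¹¹)) / 0.923 = 8.378 × 10⁸ N/m = 837.8 MN/m
Ordering: 962.7 MN/m (case 2) > 837.8 MN/m (case 3) > 500.9 MN/m (case 1)
Final answer: 2, 3, 1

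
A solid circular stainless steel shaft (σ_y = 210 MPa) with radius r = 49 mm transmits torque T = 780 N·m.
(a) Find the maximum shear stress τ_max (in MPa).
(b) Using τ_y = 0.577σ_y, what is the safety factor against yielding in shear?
(a) For a solid circular shaft, τ_max = T·r/J with J = π·r^4/2, i.e. τ_max = 2·T / (π·r^3). Convert r = 49 mm = 0.049 m.
  τ_max = (2 × 780) / (π × 0.049^3) = 4.221 × 10⁶ Pa = 4.221 MPa
(b) τ_y = 0.577 × 210 = 121.17 MPa
  SF = τ_y/τ_max = 121.17 / 4.221 = 28.71
Final answer: (a) τ_max = 4.221 MPa, (b) SF = 28.71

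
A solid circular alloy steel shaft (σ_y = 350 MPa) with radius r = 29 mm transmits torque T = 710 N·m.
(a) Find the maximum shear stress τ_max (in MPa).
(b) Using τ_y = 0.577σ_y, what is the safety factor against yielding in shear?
(a) For a solid circular shaft, τ_max = T·r/J with J = π·r^4/2, i.e. τ_max = 2·T / (π·r^3). Convert r = 29 mm = 0.029 m.
  τ_max = (2 × 710) / (π × 0.029^3) = 1.853 × 10⁷ Pa = 18.53 MPa
(b) τ_y = 0.577 × 350 = 201.95 MPa
  SF = τ_y/τ_max = 201.95 / 18.53 = 10.9
Final answer: (a) τ_max = 18.53 MPa, (b) SF = 10.9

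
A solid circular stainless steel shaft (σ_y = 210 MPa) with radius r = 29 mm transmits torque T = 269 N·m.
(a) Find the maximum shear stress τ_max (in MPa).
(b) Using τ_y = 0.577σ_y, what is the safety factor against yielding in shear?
(a) For a solid circular shaft, τ_max = T·r/J with J = π·r^4/2, i.e. τ_max = 2·T / (π·r^3). Convert r = 29 mm = 0.029 m.
  τ_max = (2 × 269) / (π × 0.029^3) = 7.022 × 10⁶ Pa = 7.022 MPa
(b) τ_y = 0.577 × 210 = 121.17 MPa
  SF = τ_y/τ_max = 121.17 / 7.022 = 17.26
Final answer: (a) τ_max = 7.022 MPa, (b) SF = 17.26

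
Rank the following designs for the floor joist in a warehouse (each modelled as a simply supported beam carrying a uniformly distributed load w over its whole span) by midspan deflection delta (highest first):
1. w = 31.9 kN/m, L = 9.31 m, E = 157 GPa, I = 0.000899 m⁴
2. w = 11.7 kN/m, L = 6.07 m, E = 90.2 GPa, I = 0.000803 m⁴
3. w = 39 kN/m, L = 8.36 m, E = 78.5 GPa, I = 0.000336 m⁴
Model: a simply supported beam carrying a uniformly distributed load w over its whole span, so delta = (5·w·L^4) / (384·E·I) (SI units).
  Case 1: delta = (5 × 31900 × 9.31^4) / (384 × (1.57 × 10¹¹) × 0.000899) = 0.02211 m = 22.11 mm
  Case 2: delta = (5 × 11700 × 6.07^4) / (384 × (9.02 × 10¹⁰) × 0.000803) = 0.002855 m = 2.855 mm
  Case 3: delta = (5 × 39000 × 8.36^4) / (384 × (7.85 × 10¹⁰) × 0.000336) = 0.09404 m = 94.04 mm
Ordering: 94.04 mm (case 3) > 22.11 mm (case 1) > 2.855 mm (case 2)
Final answer: 3, 1, 2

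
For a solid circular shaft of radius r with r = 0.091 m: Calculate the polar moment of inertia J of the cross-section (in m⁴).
Model: a solid circular shaft of radius r, so J = (π·r^4) / 2.
Substitute:
  J = (π × 0.091^4) / 2
  J = 0.0001077 m⁴
Final answer: J = 0.0001077 m⁴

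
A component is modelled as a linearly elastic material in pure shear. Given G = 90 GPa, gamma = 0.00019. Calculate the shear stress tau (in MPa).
Model: a linearly elastic material in pure shear, so tau = G·gamma.
Convert to SI units:
  G = 90 GPa = 9 × 10¹⁰ Pa
Substitute:
  tau = (9 × 10¹⁰) × 0.00019
  tau = 1.71 × 10⁷ Pa
Convert: tau = 1.71 × 10⁷ Pa = 17.1 MPa
Final answer: tau = 17.1 MPa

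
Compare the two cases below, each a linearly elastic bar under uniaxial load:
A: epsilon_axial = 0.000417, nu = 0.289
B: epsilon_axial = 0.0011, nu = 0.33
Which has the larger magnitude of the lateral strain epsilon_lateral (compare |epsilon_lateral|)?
Model: a linearly elastic bar under uniaxial load, so epsilon_lateral = -nu·epsilon_axial (SI units).
  A: epsilon_lateral = -(0.289 × 0.000417) = -0.0001205
  B: epsilon_lateral = -(0.33 × 0.0011) = -0.000363
|epsilon_lateral|: A = 0.0001205, B = 0.000363, so B is larger in magnitude.
Final answer: B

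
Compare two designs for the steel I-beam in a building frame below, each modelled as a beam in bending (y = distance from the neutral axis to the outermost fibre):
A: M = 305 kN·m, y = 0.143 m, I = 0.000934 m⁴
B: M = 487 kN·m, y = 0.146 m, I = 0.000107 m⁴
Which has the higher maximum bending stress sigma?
Model: a beam in bending (y = distance from the neutral axis to the outermost fibre), so sigma = (M·y) / I (SI units).
  A: sigma = (305000 × 0.143) / 0.000934 = 4.67 × 10⁷ Pa = 46.7 MPa
  B: sigma = (487000 × 0.146) / 0.000107 = 6.645 × 10⁸ Pa = 664.5 MPa
664.5 MPa > 46.7 MPa, so B is larger.
Final answer: B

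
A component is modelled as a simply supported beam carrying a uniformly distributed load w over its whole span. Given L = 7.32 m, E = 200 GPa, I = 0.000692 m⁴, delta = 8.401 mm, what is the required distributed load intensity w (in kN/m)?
Model: a simply supported beam carrying a uniformly distributed load w over its whole span, so delta = (5·w·L^4) / (384·E·I).
Solve for w: w = (384·delta·E·I) / (5·L^4).
Convert to SI units:
  E = 200 GPa = 2 × 10¹¹ Pa
  delta = 8.401 mm = 0.008401 m
Substitute:
  w = (384 × 0.008401 × (2 × 10¹¹) × 0.000692) / (5 × 7.32^4)
  w = 31100 N/m
Convert: w = 31100 N/m = 31.1 kN/m
Final answer: w = 31.1 kN/m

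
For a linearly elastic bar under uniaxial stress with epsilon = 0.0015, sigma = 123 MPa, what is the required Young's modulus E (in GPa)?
Model: a linearly elastic bar under uniaxial stress, so sigma = E·epsilon.
Solve for E: E = sigma / epsilon.
Convert to SI units:
  sigma = 123 MPa = 1.23 × 10⁸ Pa
Substitute:
  E = (1.23 × 10⁸) / 0.0015
  E = 8.2 × 10¹⁰ Pa
Convert: E = 8.2 × 10¹⁰ Pa = 82 GPa
Final answer: E = 82 GPa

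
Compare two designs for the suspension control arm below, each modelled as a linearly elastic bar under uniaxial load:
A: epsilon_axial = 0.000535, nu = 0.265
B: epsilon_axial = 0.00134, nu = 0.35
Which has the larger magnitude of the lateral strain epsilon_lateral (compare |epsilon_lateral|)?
Model: a linearly elastic bar under uniaxial load, so epsilon_lateral = -nu·epsilon_axial (SI units).
  A: epsilon_lateral = -(0.265 × 0.000535) = -0.0001418
  B: epsilon_lateral = -(0.35 × 0.00134) = -0.000469
|epsilon_lateral|: A = 0.0001418, B = 0.000469, so B is larger in magnitude.
Final answer: B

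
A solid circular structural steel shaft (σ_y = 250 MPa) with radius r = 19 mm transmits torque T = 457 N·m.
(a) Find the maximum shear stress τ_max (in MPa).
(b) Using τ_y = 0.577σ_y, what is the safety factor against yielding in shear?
(a) For a solid circular shaft, τ_max = T·r/J with J = π·r^4/2, i.e. τ_max = 2·T / (π·r^3). Convert r = 19 mm = 0.019 m.
  τ_max = (2 × 457) / (π × 0.019^3) = 4.242 × 10⁷ Pa = 42.42 MPa
(b) τ_y = 0.577 × 250 = 144.25 MPa
  SF = τ_y/τ_max = 144.25 / 42.42 = 3.401
Final answer: (a) τ_max = 42.42 MPa, (b) SF = 3.401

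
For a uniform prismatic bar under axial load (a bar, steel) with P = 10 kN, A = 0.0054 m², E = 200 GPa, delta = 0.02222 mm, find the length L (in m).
Model: a uniform prismatic bar under axial load, so delta = (P·L) / (A·E).
Solve for L: L = (delta·A·E) / P.
Convert to SI units:
  P = 10 kN = 10000 N
  E = 200 GPa = 2 × 10¹¹ Pa
  delta = 0.02222 mm = 2.222 × 10⁻⁵ m
Substitute:
  L = ((2.222 × 10⁻⁵) × 0.0054 × (2 × 10¹¹)) / 10000
  L = 2.4 m
Final answer: L = 2.4 m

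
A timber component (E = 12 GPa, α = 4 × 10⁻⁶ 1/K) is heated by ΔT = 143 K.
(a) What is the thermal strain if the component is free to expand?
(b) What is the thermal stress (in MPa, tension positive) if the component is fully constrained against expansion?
(a) Free thermal strain ε_th = α·ΔT = (4 × 10⁻⁶) × 143 = 0.000572
(b) Fully constrained, the expansion is suppressed, so σ = -E·α·ΔT. Convert E = 12 GPa = 1.2 × 10¹⁰ Pa.
  σ = -(1.2 × 10¹⁰) × (4 × 10⁻⁶) × 143 = -6.864 × 10⁶ Pa = -6.864 MPa (compressive)
Final answer: (a) ε_th = 0.000572, (b) σ = -6.864 MPa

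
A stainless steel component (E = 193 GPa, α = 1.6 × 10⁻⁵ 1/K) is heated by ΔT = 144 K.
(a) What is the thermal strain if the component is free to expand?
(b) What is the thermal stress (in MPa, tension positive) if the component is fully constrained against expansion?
(a) Free thermal strain ε_th = α·ΔT = (1.6 × 10⁻⁵) × 144 = 0.002304
(b) Fully constrained, the expansion is suppressed, so σ = -E·α·ΔT. Convert E = 193 GPa = 1.93 × 10¹¹ Pa.
  σ = -(1.93 × 10¹¹) × (1.6 × 10⁻⁵) × 144 = -4.447 × 10⁸ Pa = -444.7 MPa (compressive)
Final answer: (a) ε_th = 0.002304, (b) σ = -444.7 MPa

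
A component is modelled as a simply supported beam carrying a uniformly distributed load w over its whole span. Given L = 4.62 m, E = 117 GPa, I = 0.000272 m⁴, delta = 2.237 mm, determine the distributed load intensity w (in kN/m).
Model: a simply supported beam carrying a uniformly distributed load w over its whole span, so delta = (5·w·L^4) / (384·E·I).
Solve for w: w = (384·delta·E·I) / (5·L^4).
Convert to SI units:
  E = 117 GPa = 1.17 × 10¹¹ Pa
  delta = 2.237 mm = 0.002237 m
Substitute:
  w = (384 × 0.002237 × (1.17 × 10¹¹) × 0.000272) / (5 × 4.62^4)
  w = 12000 N/m
Convert: w = 12000 N/m = 12 kN/m
Final answer: w = 12 kN/m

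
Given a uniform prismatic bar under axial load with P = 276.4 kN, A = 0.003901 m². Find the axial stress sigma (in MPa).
Model: a uniform prismatic bar under axial load, so sigma = P / A.
Convert to SI units:
  P = 276.4 kN = 276400 N
Substitute:
  sigma = 276400 / 0.003901
  sigma = 7.085 × 10⁷ Pa
Convert: sigma = 7.085 × 10⁷ Pa = 70.85 MPa
Final answer: sigma = 70.85 MPa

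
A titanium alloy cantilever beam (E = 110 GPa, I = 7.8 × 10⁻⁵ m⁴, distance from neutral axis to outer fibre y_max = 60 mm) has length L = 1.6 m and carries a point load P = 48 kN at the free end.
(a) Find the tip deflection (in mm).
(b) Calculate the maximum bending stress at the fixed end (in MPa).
(a) Tip deflection of a cantilever with an end point load: δ = P·L^3 / (3·E·I). Convert P = 48 kN = 48000 N, E = 110 GPa = 1.1 × 10¹¹ Pa.
  δ = (48000 × 1.6^3) / (3 × (1.1 × 10¹¹) × (7.8 × 10⁻⁵)) = 0.007638 m = 7.638 mm
(b) Maximum bending moment at the fixed end: M = P·L = 48000 × 1.6 = 76800 N·m. Convert y_max = 60 mm = 0.06 m.
  σ = M·y_max / I = (76800 × 0.06) / (7.8 × 10⁻⁵) = 5.908 × 10⁷ Pa = 59.08 MPa
Final answer: (a) δ = 7.638 mm, (b) σ = 59.08 MPa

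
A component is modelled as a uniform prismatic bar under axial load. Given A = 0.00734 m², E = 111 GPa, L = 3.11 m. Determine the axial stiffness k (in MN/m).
Model: a uniform prismatic bar under axial load, so k = (A·E) / L.
Convert to SI units:
  E = 111 GPa = 1.11 × 10¹¹ Pa
Substitute:
  k = (0.00734 × (1.11 × 10¹¹)) / 3.11
  k = 2.62 × 10⁸ N/m
Convert: k = 2.62 × 10⁸ N/m = 262 MN/m
Final answer: k = 262 MN/m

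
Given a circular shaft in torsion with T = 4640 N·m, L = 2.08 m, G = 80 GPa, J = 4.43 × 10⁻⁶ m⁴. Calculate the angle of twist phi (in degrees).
Model: a circular shaft in torsion, so phi = (T·L) / (G·J).
Convert to SI units:
  G = 80 GPa = 8 × 10¹⁰ Pa
Substitute:
  phi = (4640 × 2.08) / ((8 × 10¹⁰) × (4.43 × 10⁻⁶))
  phi = 0.02723 rad
Convert to degrees: phi = 0.02723 × 180/π = 1.56°
Final answer: phi = 1.56°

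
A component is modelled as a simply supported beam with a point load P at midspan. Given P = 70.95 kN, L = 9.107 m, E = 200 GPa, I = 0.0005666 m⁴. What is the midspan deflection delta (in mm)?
Model: a simply supported beam with a point load P at midspan, so delta = (P·L^3) / (48·E·I).
Convert to SI units:
  P = 70.95 kN = 70950 N
  E = 200 GPa = 2 × 10¹¹ Pa
Substitute:
  delta = (70950 × 9.107^3) / (48 × (2 × 10¹¹) × 0.0005666)
  delta = 0.009852 m
Convert: delta = 0.009852 m = 9.852 mm
Final answer: delta = 9.852 mm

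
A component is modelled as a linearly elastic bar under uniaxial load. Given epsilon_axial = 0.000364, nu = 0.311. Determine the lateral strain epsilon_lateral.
Model: a linearly elastic bar under uniaxial load, so epsilon_lateral = -nu·epsilon_axial.
Substitute:
  epsilon_lateral = -(0.311 × 0.000364)
  epsilon_lateral = -0.0001132
Final answer: epsilon_lateral = -0.0001132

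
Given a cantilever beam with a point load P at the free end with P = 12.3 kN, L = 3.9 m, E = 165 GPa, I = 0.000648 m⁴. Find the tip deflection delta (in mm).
Model: a cantilever beam with a point load P at the free end, so delta = (P·L^3) / (3·E·I).
Convert to SI units:
  P = 12.3 kN = 12300 N
  E = 165 GPa = 1.65 × 10¹¹ Pa
Substitute:
  delta = (12300 × 3.9^3) / (3 × (1.65 × 10¹¹) × 0.000648)
  delta = 0.002275 m
Convert: delta = 0.002275 m = 2.275 mm
Final answer: delta = 2.275 mm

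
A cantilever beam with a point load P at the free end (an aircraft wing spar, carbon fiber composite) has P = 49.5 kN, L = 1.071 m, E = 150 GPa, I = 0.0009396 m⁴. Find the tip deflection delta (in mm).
Model: a cantilever beam with a point load P at the free end, so delta = (P·L^3) / (3·E·I).
Convert to SI units:
  P = 49.5 kN = 49500 N
  E = 150 GPa = 1.5 × 10¹¹ Pa
Substitute:
  delta = (49500 × 1.071^3) / (3 × (1.5 × 10¹¹) × 0.0009396)
  delta = 0.0001438 m
Convert: delta = 0.0001438 m = 0.1438 mm
Final answer: delta = 0.1438 mm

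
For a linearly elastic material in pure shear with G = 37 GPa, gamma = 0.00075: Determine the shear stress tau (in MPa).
Model: a linearly elastic material in pure shear, so tau = G·gamma.
Convert to SI units:
  G = 37 GPa = 3.7 × 10¹⁰ Pa
Substitute:
  tau = (3.7 × 10¹⁰) × 0.00075
  tau = 2.775 × 10⁷ Pa
Convert: tau = 2.775 × 10⁷ Pa = 27.75 MPa
Final answer: tau = 27.75 MPa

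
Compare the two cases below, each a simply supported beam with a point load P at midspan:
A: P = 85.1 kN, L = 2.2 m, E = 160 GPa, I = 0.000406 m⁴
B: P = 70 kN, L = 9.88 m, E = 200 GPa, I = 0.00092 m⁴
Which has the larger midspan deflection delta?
Model: a simply supported beam with a point load P at midspan, so delta = (P·L^3) / (48·E·I) (SI units).
  A: delta = (85100 × 2.2^3) / (48 × (1.6 × 10¹¹) × 0.000406) = 0.0002906 m = 0.2906 mm
  B: delta = (70000 × 9.88^3) / (48 × (2 × 10¹¹) × 0.00092) = 0.007644 m = 7.644 mm
7.644 mm > 0.2906 mm, so B is larger.
Final answer: B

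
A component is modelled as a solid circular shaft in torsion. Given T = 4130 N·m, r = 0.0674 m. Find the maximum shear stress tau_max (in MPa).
Model: a solid circular shaft in torsion, so tau_max = (2·T) / (π·r^3).
Substitute:
  tau_max = (2 × 4130) / (π × 0.0674^3)
  tau_max = 8.587 × 10⁶ Pa
Convert: tau_max = 8.587 × 10⁶ Pa = 8.587 MPa
Final answer: tau_max = 8.587 MPa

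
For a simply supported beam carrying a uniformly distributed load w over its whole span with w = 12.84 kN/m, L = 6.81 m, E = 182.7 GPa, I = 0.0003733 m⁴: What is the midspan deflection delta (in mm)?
Model: a simply supported beam carrying a uniformly distributed load w over its whole span, so delta = (5·w·L^4) / (384·E·I).
Convert to SI units:
  w = 12.84 kN/m = 12840 N/m
  E = 182.7 GPa = 1.827 × 10¹¹ Pa
Substitute:
  delta = (5 × 12840 × 6.81^4) / (384 × (1.827 × 10¹¹) × 0.0003733)
  delta = 0.005272 m
Convert: delta = 0.005272 m = 5.272 mm
Final answer: delta = 5.272 mm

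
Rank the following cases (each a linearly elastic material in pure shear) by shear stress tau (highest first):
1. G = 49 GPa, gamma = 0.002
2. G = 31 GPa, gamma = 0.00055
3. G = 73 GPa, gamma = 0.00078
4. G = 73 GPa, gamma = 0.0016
Model: a linearly elastic material in pure shear, so tau = G·gamma (SI units).
  Case 1: tau = (4.9 × 10¹⁰) × 0.002 = 9.8 × 10⁷ Pa = 98 MPa
  Case 2: tau = (3.1 × 10¹⁰) × 0.00055 = 1.705 × 10⁷ Pa = 17.05 MPa
  Case 3: tau = (7.3 × 10¹⁰) × 0.00078 = 5.694 × 10⁷ Pa = 56.94 MPa
  Case 4: tau = (7.3 × 10¹⁰) × 0.0016 = 1.168 × 10⁸ Pa = 116.8 MPa
Ordering: 116.8 MPa (case 4) > 98 MPa (case 1) > 56.94 MPa (case 3) > 17.05 MPa (case 2)
Final answer: 4, 1, 3, 2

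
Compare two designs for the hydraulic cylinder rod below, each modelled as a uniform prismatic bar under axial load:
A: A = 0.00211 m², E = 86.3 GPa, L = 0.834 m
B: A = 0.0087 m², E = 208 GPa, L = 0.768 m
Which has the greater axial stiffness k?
Model: a uniform prismatic bar under axial load, so k = (A·E) / L (SI units).
  A: k = (0.00211 × (8.63 × 10¹⁰)) / 0.834 = 2.183 × 10⁸ N/m = 218.3 MN/m
  B: k = (0.0087 × (2.08 × 10¹¹)) / 0.768 = 2.356 × 10⁹ N/m = 2356 MN/m
2356 MN/m > 218.3 MN/m, so B is larger.
Final answer: B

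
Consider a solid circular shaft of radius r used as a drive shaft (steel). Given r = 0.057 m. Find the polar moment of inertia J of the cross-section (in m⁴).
Model: a solid circular shaft of radius r, so J = (π·r^4) / 2.
Substitute:
  J = (π × 0.057^4) / 2
  J = 1.658 × 10⁻⁵ m⁴
Final answer: J = 1.658 × 10⁻⁵ m⁴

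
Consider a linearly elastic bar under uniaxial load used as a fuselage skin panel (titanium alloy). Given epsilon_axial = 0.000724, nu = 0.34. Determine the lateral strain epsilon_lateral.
Model: a linearly elastic bar under uniaxial load, so epsilon_lateral = -nu·epsilon_axial.
Substitute:
  epsilon_lateral = -(0.34 × 0.000724)
  epsilon_lateral = -0.0002462
Final answer: epsilon_lateral = -0.0002462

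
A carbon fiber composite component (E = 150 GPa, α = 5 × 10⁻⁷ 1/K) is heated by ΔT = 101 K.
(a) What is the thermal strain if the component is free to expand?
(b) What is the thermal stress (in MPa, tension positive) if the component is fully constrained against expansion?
(a) Free thermal strain ε_th = α·ΔT = (5 × 10⁻⁷) × 101 = 5.05 × 10⁻⁵
(b) Fully constrained, the expansion is suppressed, so σ = -E·α·ΔT. Convert E = 150 GPa = 1.5 × 10¹¹ Pa.
  σ = -(1.5 × 10¹¹) × (5 × 10⁻⁷) × 101 = -7.575 × 10⁶ Pa = -7.575 MPa (compressive)
Final answer: (a) ε_th = 5.05 × 10⁻⁵, (b) σ = -7.575 MPa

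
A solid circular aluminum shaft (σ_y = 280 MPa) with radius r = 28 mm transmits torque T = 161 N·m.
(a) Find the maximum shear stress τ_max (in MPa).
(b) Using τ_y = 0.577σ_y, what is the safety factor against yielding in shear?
(a) For a solid circular shaft, τ_max = T·r/J with J = π·r^4/2, i.e. τ_max = 2·T / (π·r^3). Convert r = 28 mm = 0.028 m.
  τ_max = (2 × 161) / (π × 0.028^3) = 4.669 × 10⁶ Pa = 4.669 MPa
(b) τ_y = 0.577 × 280 = 161.56 MPa
  SF = τ_y/τ_max = 161.56 / 4.669 = 34.6
Final answer: (a) τ_max = 4.669 MPa, (b) SF = 34.6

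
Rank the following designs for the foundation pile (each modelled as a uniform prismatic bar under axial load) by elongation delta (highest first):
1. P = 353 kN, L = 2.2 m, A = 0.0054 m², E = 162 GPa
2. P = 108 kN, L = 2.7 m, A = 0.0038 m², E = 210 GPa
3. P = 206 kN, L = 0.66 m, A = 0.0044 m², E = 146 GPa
Model: a uniform prismatic bar under axial load, so delta = (P·L) / (A·E) (SI units).
  Case 1: delta = (353000 × 2.2) / (0.0054 × (1.62 × 10¹¹)) = 0.0008877 m = 0.8877 mm
  Case 2: delta = (108000 × 2.7) / (0.0038 × (2.1 × 10¹¹)) = 0.0003654 m = 0.3654 mm
  Case 3: delta = (206000 × 0.66) / (0.0044 × (1.46 × 10¹¹)) = 0.0002116 m = 0.2116 mm
Ordering: 0.8877 mm (case 1) > 0.3654 mm (case 2) > 0.2116 mm (case 3)
Final answer: 1, 2, 3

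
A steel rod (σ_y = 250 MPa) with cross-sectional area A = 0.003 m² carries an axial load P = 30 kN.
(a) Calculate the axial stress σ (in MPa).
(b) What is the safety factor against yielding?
(a) Axial stress σ = P/A. Convert P = 30 kN = 30000 N.
  σ = 30000 / 0.003 = 1 × 10⁷ Pa = 10 MPa
(b) Safety factor SF = σ_y/σ = 250 / 10 = 25
Final answer: (a) σ = 10 MPa, (b) SF = 25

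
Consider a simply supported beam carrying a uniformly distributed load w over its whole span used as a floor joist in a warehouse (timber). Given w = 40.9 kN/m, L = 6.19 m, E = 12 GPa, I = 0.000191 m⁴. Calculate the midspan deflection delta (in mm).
Model: a simply supported beam carrying a uniformly distributed load w over its whole span, so delta = (5·w·L^4) / (384·E·I).
Convert to SI units:
  w = 40.9 kN/m = 40900 N/m
  E = 12 GPa = 1.2 × 10¹⁰ Pa
Substitute:
  delta = (5 × 40900 × 6.19^4) / (384 × (1.2 × 10¹⁰) × 0.000191)
  delta = 0.3411 m
Convert: delta = 0.3411 m = 341.1 mm
Final answer: delta = 341.1 mm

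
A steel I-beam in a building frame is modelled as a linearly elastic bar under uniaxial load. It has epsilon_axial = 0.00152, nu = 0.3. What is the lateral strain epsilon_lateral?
Model: a linearly elastic bar under uniaxial load, so epsilon_lateral = -nu·epsilon_axial.
Substitute:
  epsilon_lateral = -(0.3 × 0.00152)
  epsilon_lateral = -0.000456
Final answer: epsilon_lateral = -0.000456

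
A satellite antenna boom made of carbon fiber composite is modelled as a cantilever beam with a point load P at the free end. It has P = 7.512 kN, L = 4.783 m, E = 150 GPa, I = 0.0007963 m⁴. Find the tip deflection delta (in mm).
Model: a cantilever beam with a point load P at the free end, so delta = (P·L^3) / (3·E·I).
Convert to SI units:
  P = 7.512 kN = 7512 N
  E = 150 GPa = 1.5 × 10¹¹ Pa
Substitute:
  delta = (7512 × 4.783^3) / (3 × (1.5 × 10¹¹) × 0.0007963)
  delta = 0.002294 m
Convert: delta = 0.002294 m = 2.294 mm
Final answer: delta = 2.294 mm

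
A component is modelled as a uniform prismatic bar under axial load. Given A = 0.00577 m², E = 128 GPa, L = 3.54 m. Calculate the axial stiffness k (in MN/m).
Model: a uniform prismatic bar under axial load, so k = (A·E) / L.
Convert to SI units:
  E = 128 GPa = 1.28 × 10¹¹ Pa
Substitute:
  k = (0.00577 × (1.28 × 10¹¹)) / 3.54
  k = 2.086 × 10⁸ N/m
Convert: k = 2.086 × 10⁸ N/m = 208.6 MN/m
Final answer: k = 208.6 MN/m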